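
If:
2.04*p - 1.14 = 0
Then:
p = 0.56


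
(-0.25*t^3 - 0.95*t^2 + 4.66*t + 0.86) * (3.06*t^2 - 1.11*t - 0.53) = -0.765*t^5 - 2.6295*t^4 + 15.4466*t^3 - 2.0375*t^2 - 3.4244*t - 0.4558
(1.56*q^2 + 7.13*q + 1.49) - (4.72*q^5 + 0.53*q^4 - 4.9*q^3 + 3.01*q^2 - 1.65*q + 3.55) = -4.72*q^5 - 0.53*q^4 + 4.9*q^3 - 1.45*q^2 + 8.78*q - 2.06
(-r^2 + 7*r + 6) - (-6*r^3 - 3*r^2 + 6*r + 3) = 6*r^3 + 2*r^2 + r + 3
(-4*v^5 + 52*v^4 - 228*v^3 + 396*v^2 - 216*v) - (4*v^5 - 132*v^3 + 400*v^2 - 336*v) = -8*v^5 + 52*v^4 - 96*v^3 - 4*v^2 + 120*v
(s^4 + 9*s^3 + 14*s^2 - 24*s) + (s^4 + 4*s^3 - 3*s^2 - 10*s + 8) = 2*s^4 + 13*s^3 + 11*s^2 - 34*s + 8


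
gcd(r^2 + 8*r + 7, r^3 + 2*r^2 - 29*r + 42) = r + 7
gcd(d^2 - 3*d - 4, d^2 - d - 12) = d - 4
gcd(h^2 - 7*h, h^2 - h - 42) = h - 7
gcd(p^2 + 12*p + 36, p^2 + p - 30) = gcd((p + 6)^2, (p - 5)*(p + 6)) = p + 6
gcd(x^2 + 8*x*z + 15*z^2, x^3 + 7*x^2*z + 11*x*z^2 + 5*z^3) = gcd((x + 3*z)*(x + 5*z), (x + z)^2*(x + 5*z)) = x + 5*z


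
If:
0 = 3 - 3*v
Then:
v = 1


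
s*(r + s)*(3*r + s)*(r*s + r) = 3*r^3*s^2 + 3*r^3*s + 4*r^2*s^3 + 4*r^2*s^2 + r*s^4 + r*s^3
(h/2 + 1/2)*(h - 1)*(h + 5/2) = h^3/2 + 5*h^2/4 - h/2 - 5/4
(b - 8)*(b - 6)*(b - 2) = b^3 - 16*b^2 + 76*b - 96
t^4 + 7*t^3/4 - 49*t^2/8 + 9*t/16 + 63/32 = (t - 3/2)*(t - 3/4)*(t + 1/2)*(t + 7/2)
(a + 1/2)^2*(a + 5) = a^3 + 6*a^2 + 21*a/4 + 5/4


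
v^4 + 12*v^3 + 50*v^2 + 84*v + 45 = (v + 1)*(v + 3)^2*(v + 5)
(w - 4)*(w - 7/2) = w^2 - 15*w/2 + 14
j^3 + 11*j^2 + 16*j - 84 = (j - 2)*(j + 6)*(j + 7)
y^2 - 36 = (y - 6)*(y + 6)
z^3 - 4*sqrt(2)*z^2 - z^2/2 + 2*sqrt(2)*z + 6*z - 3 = (z - 1/2)*(z - 3*sqrt(2))*(z - sqrt(2))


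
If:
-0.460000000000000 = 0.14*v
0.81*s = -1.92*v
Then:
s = 7.79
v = -3.29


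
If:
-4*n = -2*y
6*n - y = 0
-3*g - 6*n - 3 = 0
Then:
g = -1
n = 0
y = 0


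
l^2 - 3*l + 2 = (l - 2)*(l - 1)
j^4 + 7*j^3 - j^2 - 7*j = j*(j - 1)*(j + 1)*(j + 7)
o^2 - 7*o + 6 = (o - 6)*(o - 1)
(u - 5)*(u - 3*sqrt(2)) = u^2 - 5*u - 3*sqrt(2)*u + 15*sqrt(2)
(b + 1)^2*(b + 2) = b^3 + 4*b^2 + 5*b + 2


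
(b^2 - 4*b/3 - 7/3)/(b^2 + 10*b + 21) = (3*b^2 - 4*b - 7)/(3*(b^2 + 10*b + 21))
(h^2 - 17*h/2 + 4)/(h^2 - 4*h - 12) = (-h^2 + 17*h/2 - 4)/(-h^2 + 4*h + 12)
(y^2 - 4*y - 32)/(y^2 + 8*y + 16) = (y - 8)/(y + 4)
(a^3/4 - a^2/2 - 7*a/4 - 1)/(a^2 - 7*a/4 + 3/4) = (a^3 - 2*a^2 - 7*a - 4)/(4*a^2 - 7*a + 3)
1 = 1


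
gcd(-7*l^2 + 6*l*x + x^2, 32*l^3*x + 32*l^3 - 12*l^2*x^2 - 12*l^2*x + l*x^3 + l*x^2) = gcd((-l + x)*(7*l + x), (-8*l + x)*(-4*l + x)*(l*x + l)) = 1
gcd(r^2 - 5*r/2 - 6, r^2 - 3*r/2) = 1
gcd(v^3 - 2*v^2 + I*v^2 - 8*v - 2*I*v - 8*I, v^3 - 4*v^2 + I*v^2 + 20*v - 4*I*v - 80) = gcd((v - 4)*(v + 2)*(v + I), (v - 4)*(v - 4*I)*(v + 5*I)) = v - 4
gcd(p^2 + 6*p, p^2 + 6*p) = p^2 + 6*p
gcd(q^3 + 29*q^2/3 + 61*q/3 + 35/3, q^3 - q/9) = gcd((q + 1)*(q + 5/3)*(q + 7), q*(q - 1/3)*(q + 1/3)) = 1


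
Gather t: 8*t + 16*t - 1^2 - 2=24*t - 3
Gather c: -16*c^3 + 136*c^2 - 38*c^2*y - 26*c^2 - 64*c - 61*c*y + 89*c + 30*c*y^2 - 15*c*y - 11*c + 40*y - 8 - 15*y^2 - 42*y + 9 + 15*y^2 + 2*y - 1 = -16*c^3 + c^2*(110 - 38*y) + c*(30*y^2 - 76*y + 14)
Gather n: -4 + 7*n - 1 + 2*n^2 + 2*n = 2*n^2 + 9*n - 5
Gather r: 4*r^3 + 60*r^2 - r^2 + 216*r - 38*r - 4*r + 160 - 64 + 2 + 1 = 4*r^3 + 59*r^2 + 174*r + 99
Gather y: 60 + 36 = 96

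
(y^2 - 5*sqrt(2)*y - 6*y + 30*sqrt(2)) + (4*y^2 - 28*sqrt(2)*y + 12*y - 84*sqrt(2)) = 5*y^2 - 33*sqrt(2)*y + 6*y - 54*sqrt(2)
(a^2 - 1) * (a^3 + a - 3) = a^5 - 3*a^2 - a + 3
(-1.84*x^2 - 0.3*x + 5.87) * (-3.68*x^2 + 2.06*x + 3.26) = 6.7712*x^4 - 2.6864*x^3 - 28.218*x^2 + 11.1142*x + 19.1362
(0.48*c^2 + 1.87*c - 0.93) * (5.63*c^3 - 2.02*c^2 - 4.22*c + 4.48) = 2.7024*c^5 + 9.5585*c^4 - 11.0389*c^3 - 3.8624*c^2 + 12.3022*c - 4.1664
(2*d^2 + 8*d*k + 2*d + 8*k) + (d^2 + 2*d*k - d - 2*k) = 3*d^2 + 10*d*k + d + 6*k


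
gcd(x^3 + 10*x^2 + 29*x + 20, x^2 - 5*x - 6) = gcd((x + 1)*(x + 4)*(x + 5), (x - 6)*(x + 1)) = x + 1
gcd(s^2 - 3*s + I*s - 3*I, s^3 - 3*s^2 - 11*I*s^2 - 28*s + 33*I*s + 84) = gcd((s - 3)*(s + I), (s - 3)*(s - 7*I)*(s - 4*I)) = s - 3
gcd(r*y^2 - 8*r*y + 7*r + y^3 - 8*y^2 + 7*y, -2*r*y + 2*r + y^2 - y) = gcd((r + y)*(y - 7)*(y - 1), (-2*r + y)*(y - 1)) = y - 1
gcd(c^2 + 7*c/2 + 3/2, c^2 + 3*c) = c + 3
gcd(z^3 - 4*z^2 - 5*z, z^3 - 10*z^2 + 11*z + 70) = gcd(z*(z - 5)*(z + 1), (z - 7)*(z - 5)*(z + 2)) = z - 5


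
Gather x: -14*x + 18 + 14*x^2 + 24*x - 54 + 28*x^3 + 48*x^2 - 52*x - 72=28*x^3 + 62*x^2 - 42*x - 108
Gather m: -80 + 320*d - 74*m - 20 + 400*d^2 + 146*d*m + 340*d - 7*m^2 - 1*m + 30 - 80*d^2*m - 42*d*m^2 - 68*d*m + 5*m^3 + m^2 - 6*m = 400*d^2 + 660*d + 5*m^3 + m^2*(-42*d - 6) + m*(-80*d^2 + 78*d - 81) - 70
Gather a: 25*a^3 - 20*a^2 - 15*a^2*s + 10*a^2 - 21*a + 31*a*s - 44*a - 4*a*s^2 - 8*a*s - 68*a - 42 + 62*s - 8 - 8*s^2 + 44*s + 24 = 25*a^3 + a^2*(-15*s - 10) + a*(-4*s^2 + 23*s - 133) - 8*s^2 + 106*s - 26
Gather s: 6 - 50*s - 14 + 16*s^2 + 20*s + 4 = 16*s^2 - 30*s - 4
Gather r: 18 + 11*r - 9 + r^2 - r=r^2 + 10*r + 9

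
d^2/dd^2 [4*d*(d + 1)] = 8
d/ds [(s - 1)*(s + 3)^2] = (s + 3)*(3*s + 1)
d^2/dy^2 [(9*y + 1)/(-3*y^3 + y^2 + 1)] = 2*(y^2*(9*y - 2)^2*(9*y + 1) + (81*y^2 - 18*y + (9*y - 1)*(9*y + 1))*(-3*y^3 + y^2 + 1))/(-3*y^3 + y^2 + 1)^3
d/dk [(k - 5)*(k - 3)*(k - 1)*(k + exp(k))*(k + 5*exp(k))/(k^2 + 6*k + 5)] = (-2*(k - 5)*(k - 3)*(k - 1)*(k + 3)*(k + exp(k))*(k + 5*exp(k)) + (k^2 + 6*k + 5)*((k - 5)*(k - 3)*(k - 1)*(k + exp(k))*(5*exp(k) + 1) + (k - 5)*(k - 3)*(k - 1)*(k + 5*exp(k))*(exp(k) + 1) + (k - 5)*(k - 3)*(k + exp(k))*(k + 5*exp(k)) + (k - 5)*(k - 1)*(k + exp(k))*(k + 5*exp(k)) + (k - 3)*(k - 1)*(k + exp(k))*(k + 5*exp(k))))/(k^2 + 6*k + 5)^2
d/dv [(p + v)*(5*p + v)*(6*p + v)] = 41*p^2 + 24*p*v + 3*v^2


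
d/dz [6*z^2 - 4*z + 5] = 12*z - 4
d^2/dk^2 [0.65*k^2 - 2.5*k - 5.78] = 1.30000000000000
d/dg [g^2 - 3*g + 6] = 2*g - 3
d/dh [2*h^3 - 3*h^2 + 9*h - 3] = 6*h^2 - 6*h + 9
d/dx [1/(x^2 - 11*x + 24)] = (11 - 2*x)/(x^2 - 11*x + 24)^2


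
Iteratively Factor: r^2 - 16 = (r - 4)*(r + 4)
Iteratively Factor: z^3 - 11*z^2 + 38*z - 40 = (z - 4)*(z^2 - 7*z + 10) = (z - 5)*(z - 4)*(z - 2)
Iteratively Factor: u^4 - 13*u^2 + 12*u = (u + 4)*(u^3 - 4*u^2 + 3*u) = u*(u + 4)*(u^2 - 4*u + 3) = u*(u - 3)*(u + 4)*(u - 1)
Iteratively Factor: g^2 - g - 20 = (g + 4)*(g - 5)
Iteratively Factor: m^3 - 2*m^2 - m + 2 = (m - 1)*(m^2 - m - 2) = (m - 1)*(m + 1)*(m - 2)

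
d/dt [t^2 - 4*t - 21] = 2*t - 4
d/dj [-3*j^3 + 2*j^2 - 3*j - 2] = -9*j^2 + 4*j - 3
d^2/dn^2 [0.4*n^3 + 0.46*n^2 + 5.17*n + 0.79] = 2.4*n + 0.92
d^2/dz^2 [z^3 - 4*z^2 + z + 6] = 6*z - 8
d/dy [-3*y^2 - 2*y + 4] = -6*y - 2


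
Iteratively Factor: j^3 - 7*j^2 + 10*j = (j)*(j^2 - 7*j + 10) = j*(j - 2)*(j - 5)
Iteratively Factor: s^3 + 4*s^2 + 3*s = (s + 1)*(s^2 + 3*s) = s*(s + 1)*(s + 3)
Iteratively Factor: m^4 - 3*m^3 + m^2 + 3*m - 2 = (m + 1)*(m^3 - 4*m^2 + 5*m - 2) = (m - 1)*(m + 1)*(m^2 - 3*m + 2) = (m - 1)^2*(m + 1)*(m - 2)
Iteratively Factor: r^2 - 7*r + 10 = (r - 2)*(r - 5)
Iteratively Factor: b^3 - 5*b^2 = (b)*(b^2 - 5*b) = b^2*(b - 5)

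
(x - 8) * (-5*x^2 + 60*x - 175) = -5*x^3 + 100*x^2 - 655*x + 1400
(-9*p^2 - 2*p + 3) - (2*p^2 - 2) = -11*p^2 - 2*p + 5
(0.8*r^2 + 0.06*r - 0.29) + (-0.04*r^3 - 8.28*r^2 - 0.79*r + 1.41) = -0.04*r^3 - 7.48*r^2 - 0.73*r + 1.12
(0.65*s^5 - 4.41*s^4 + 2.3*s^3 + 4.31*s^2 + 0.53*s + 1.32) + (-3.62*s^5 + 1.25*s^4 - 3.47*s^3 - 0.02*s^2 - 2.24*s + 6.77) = -2.97*s^5 - 3.16*s^4 - 1.17*s^3 + 4.29*s^2 - 1.71*s + 8.09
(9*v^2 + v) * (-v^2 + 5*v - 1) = -9*v^4 + 44*v^3 - 4*v^2 - v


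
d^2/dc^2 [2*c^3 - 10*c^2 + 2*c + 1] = 12*c - 20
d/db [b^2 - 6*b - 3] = 2*b - 6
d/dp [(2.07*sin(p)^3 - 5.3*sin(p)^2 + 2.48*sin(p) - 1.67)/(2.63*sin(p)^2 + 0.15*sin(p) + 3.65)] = (5.4441*sin(p)^4 + 0.620999999999999*sin(p)^3 + 15.3491*sin(p)^2 - 29.9058*sin(p) + 9.3025)*cos(p)/(6.9169*sin(p)^4 + 0.789*sin(p)^3 + 19.2215*sin(p)^2 + 1.095*sin(p) + 13.3225)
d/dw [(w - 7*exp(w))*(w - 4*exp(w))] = -11*w*exp(w) + 2*w + 56*exp(2*w) - 11*exp(w)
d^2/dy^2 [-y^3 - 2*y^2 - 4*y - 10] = -6*y - 4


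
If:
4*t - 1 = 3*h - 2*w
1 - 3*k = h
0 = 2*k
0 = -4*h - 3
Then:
No Solution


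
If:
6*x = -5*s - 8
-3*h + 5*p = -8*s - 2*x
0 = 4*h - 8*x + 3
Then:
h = 2*x - 3/4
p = 68*x/25 + 211/100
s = -6*x/5 - 8/5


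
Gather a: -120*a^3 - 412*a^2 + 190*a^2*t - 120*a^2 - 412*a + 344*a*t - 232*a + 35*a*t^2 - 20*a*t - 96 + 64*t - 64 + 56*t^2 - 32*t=-120*a^3 + a^2*(190*t - 532) + a*(35*t^2 + 324*t - 644) + 56*t^2 + 32*t - 160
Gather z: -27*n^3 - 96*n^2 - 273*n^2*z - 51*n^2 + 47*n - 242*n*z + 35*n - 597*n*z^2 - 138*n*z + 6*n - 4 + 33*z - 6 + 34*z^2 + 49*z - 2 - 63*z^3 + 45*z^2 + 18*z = -27*n^3 - 147*n^2 + 88*n - 63*z^3 + z^2*(79 - 597*n) + z*(-273*n^2 - 380*n + 100) - 12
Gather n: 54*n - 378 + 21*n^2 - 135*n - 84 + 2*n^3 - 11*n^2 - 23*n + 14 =2*n^3 + 10*n^2 - 104*n - 448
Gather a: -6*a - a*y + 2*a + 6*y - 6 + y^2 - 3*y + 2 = a*(-y - 4) + y^2 + 3*y - 4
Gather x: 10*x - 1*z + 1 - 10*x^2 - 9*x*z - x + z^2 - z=-10*x^2 + x*(9 - 9*z) + z^2 - 2*z + 1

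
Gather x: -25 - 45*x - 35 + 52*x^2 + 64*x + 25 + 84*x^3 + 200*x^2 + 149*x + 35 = 84*x^3 + 252*x^2 + 168*x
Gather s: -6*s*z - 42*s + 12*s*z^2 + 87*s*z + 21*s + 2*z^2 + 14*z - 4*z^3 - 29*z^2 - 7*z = s*(12*z^2 + 81*z - 21) - 4*z^3 - 27*z^2 + 7*z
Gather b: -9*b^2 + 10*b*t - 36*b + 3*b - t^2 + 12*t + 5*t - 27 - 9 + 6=-9*b^2 + b*(10*t - 33) - t^2 + 17*t - 30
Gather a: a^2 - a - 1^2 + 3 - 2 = a^2 - a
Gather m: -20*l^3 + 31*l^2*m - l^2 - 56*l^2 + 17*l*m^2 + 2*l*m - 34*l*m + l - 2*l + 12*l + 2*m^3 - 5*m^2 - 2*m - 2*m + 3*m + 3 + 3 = -20*l^3 - 57*l^2 + 11*l + 2*m^3 + m^2*(17*l - 5) + m*(31*l^2 - 32*l - 1) + 6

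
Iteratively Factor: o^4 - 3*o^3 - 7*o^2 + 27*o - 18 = (o - 3)*(o^3 - 7*o + 6) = (o - 3)*(o - 1)*(o^2 + o - 6) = (o - 3)*(o - 1)*(o + 3)*(o - 2)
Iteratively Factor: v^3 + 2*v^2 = (v)*(v^2 + 2*v) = v*(v + 2)*(v)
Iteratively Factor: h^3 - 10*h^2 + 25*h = (h - 5)*(h^2 - 5*h) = (h - 5)^2*(h)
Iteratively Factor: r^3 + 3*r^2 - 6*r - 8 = (r - 2)*(r^2 + 5*r + 4) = (r - 2)*(r + 1)*(r + 4)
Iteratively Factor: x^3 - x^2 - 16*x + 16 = (x - 4)*(x^2 + 3*x - 4) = (x - 4)*(x - 1)*(x + 4)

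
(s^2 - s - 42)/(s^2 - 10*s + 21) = (s + 6)/(s - 3)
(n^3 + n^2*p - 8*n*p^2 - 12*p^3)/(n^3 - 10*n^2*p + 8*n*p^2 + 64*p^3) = (n^2 - n*p - 6*p^2)/(n^2 - 12*n*p + 32*p^2)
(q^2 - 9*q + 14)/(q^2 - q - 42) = (q - 2)/(q + 6)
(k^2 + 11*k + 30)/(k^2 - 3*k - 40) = (k + 6)/(k - 8)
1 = 1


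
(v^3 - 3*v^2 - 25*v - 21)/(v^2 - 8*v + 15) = (v^3 - 3*v^2 - 25*v - 21)/(v^2 - 8*v + 15)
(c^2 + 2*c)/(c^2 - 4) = c/(c - 2)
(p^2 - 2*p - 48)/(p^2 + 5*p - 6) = (p - 8)/(p - 1)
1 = 1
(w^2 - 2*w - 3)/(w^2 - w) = (w^2 - 2*w - 3)/(w*(w - 1))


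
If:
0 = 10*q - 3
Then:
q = 3/10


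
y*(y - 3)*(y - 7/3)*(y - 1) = y^4 - 19*y^3/3 + 37*y^2/3 - 7*y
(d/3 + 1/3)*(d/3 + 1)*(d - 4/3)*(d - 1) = d^4/9 + 5*d^3/27 - 5*d^2/9 - 5*d/27 + 4/9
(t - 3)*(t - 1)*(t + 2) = t^3 - 2*t^2 - 5*t + 6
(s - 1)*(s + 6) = s^2 + 5*s - 6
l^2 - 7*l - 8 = (l - 8)*(l + 1)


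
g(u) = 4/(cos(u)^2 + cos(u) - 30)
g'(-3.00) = 0.00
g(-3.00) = -0.13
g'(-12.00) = 0.01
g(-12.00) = -0.14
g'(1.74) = 0.00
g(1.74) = -0.13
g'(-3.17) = -0.00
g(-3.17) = -0.13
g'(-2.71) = 0.00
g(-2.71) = -0.13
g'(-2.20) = 0.00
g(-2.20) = -0.13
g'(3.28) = 0.00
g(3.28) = -0.13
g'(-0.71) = -0.01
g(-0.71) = -0.14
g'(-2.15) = 0.00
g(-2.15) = -0.13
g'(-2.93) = 0.00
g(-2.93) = -0.13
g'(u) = 4*(2*sin(u)*cos(u) + sin(u))/(cos(u)^2 + cos(u) - 30)^2 = 4*(2*cos(u) + 1)*sin(u)/(cos(u)^2 + cos(u) - 30)^2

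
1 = 1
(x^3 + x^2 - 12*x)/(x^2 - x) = (x^2 + x - 12)/(x - 1)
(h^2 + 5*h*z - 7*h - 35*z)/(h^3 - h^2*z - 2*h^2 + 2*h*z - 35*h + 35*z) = (-h - 5*z)/(-h^2 + h*z - 5*h + 5*z)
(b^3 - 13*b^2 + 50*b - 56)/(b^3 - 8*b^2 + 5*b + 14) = (b - 4)/(b + 1)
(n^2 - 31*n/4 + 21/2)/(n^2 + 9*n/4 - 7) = (n - 6)/(n + 4)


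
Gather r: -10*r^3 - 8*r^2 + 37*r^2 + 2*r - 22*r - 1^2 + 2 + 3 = -10*r^3 + 29*r^2 - 20*r + 4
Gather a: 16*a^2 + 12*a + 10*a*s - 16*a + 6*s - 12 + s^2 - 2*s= 16*a^2 + a*(10*s - 4) + s^2 + 4*s - 12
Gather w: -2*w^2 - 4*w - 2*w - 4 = -2*w^2 - 6*w - 4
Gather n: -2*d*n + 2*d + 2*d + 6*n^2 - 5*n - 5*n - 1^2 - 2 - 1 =4*d + 6*n^2 + n*(-2*d - 10) - 4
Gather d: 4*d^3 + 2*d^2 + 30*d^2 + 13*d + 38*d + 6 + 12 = 4*d^3 + 32*d^2 + 51*d + 18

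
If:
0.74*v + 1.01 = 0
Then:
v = -1.36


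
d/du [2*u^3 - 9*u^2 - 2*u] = 6*u^2 - 18*u - 2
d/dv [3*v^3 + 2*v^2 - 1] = v*(9*v + 4)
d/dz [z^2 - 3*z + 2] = 2*z - 3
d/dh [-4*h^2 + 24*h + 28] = 24 - 8*h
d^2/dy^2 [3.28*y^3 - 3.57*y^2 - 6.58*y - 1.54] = 19.68*y - 7.14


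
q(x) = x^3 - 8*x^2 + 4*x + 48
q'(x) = 3*x^2 - 16*x + 4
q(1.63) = 37.60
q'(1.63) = -14.11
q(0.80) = 46.59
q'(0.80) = -6.88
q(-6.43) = -574.33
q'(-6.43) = 230.91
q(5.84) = -2.31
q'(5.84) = 12.88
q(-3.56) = -112.75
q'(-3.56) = 98.98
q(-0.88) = 37.60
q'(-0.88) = 20.40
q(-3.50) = -106.88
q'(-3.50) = 96.75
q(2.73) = 19.64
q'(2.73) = -17.32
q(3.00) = 15.00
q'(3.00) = -17.00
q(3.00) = 15.00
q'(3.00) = -17.00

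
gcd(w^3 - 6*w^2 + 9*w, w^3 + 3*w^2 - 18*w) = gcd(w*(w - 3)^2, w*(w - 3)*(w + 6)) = w^2 - 3*w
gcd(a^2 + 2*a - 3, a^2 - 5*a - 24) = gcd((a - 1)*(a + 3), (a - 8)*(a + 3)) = a + 3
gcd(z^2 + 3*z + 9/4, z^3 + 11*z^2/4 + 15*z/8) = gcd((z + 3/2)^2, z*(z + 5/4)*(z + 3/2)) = z + 3/2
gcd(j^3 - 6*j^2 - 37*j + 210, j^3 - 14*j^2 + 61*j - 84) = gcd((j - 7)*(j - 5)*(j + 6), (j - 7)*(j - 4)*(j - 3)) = j - 7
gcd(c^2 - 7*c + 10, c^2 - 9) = 1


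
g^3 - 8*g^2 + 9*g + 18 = (g - 6)*(g - 3)*(g + 1)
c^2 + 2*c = c*(c + 2)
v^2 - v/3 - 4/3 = (v - 4/3)*(v + 1)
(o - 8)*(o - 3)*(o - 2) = o^3 - 13*o^2 + 46*o - 48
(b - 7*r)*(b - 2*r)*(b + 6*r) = b^3 - 3*b^2*r - 40*b*r^2 + 84*r^3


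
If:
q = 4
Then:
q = 4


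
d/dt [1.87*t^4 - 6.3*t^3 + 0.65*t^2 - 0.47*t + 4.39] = 7.48*t^3 - 18.9*t^2 + 1.3*t - 0.47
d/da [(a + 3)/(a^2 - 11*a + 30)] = (a^2 - 11*a - (a + 3)*(2*a - 11) + 30)/(a^2 - 11*a + 30)^2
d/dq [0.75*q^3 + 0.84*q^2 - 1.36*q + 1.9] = 2.25*q^2 + 1.68*q - 1.36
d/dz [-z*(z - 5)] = 5 - 2*z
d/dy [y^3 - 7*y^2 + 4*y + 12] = 3*y^2 - 14*y + 4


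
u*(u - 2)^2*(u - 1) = u^4 - 5*u^3 + 8*u^2 - 4*u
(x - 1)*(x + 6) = x^2 + 5*x - 6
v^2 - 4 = (v - 2)*(v + 2)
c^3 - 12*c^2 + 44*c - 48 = (c - 6)*(c - 4)*(c - 2)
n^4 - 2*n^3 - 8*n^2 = n^2*(n - 4)*(n + 2)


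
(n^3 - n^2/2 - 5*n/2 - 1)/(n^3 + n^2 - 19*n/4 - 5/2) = 2*(n + 1)/(2*n + 5)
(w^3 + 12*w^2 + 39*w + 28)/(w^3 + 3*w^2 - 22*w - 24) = (w^2 + 11*w + 28)/(w^2 + 2*w - 24)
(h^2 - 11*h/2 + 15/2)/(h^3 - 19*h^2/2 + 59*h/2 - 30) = 1/(h - 4)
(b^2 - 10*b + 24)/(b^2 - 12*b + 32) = (b - 6)/(b - 8)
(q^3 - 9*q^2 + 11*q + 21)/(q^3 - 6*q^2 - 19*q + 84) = (q + 1)/(q + 4)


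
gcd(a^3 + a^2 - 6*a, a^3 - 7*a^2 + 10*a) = a^2 - 2*a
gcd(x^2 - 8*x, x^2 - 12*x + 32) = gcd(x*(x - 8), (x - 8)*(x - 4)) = x - 8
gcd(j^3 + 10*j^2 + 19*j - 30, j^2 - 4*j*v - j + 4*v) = j - 1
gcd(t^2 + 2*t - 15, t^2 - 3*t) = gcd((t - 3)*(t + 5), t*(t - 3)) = t - 3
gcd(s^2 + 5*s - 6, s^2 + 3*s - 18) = s + 6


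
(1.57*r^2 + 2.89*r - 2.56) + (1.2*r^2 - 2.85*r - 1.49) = 2.77*r^2 + 0.04*r - 4.05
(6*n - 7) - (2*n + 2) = 4*n - 9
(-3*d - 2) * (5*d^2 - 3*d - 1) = -15*d^3 - d^2 + 9*d + 2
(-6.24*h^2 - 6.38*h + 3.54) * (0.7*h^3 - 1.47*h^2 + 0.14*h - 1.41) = -4.368*h^5 + 4.7068*h^4 + 10.983*h^3 + 2.7014*h^2 + 9.4914*h - 4.9914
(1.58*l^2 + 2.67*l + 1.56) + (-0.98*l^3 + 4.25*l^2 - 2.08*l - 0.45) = -0.98*l^3 + 5.83*l^2 + 0.59*l + 1.11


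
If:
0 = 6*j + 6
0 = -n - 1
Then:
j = -1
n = -1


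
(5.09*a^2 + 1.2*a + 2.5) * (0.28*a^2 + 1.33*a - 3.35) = 1.4252*a^4 + 7.1057*a^3 - 14.7555*a^2 - 0.694999999999999*a - 8.375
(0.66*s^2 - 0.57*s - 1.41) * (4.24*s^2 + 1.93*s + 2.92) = 2.7984*s^4 - 1.143*s^3 - 5.1513*s^2 - 4.3857*s - 4.1172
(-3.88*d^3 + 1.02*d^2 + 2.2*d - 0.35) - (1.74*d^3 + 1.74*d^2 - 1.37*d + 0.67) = -5.62*d^3 - 0.72*d^2 + 3.57*d - 1.02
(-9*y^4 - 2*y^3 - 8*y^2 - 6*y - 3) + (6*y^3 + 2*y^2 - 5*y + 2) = -9*y^4 + 4*y^3 - 6*y^2 - 11*y - 1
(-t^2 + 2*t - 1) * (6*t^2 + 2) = -6*t^4 + 12*t^3 - 8*t^2 + 4*t - 2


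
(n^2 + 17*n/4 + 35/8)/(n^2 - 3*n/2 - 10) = (n + 7/4)/(n - 4)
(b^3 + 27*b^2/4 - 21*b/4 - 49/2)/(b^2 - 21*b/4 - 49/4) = (b^2 + 5*b - 14)/(b - 7)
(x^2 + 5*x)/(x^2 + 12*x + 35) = x/(x + 7)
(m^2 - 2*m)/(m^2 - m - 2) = m/(m + 1)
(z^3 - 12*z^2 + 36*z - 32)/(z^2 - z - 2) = (z^2 - 10*z + 16)/(z + 1)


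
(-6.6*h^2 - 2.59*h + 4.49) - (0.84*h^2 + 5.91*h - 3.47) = -7.44*h^2 - 8.5*h + 7.96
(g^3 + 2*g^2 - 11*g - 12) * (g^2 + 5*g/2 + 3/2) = g^5 + 9*g^4/2 - 9*g^3/2 - 73*g^2/2 - 93*g/2 - 18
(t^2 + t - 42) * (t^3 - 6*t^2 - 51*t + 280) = t^5 - 5*t^4 - 99*t^3 + 481*t^2 + 2422*t - 11760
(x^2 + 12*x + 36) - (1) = x^2 + 12*x + 35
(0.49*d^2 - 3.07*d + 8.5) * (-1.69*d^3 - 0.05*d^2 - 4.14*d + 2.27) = -0.8281*d^5 + 5.1638*d^4 - 16.2401*d^3 + 13.3971*d^2 - 42.1589*d + 19.295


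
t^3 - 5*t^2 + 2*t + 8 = (t - 4)*(t - 2)*(t + 1)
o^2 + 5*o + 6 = (o + 2)*(o + 3)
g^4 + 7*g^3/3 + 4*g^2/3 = g^2*(g + 1)*(g + 4/3)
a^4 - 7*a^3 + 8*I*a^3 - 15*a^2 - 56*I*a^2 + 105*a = a*(a - 7)*(a + 3*I)*(a + 5*I)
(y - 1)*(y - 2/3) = y^2 - 5*y/3 + 2/3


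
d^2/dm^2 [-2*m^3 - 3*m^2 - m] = -12*m - 6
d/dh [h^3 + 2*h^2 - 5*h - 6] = 3*h^2 + 4*h - 5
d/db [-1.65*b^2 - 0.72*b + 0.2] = -3.3*b - 0.72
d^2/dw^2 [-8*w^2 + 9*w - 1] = -16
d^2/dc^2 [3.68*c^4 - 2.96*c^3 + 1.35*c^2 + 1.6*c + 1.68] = 44.16*c^2 - 17.76*c + 2.7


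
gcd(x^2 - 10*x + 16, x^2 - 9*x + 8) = x - 8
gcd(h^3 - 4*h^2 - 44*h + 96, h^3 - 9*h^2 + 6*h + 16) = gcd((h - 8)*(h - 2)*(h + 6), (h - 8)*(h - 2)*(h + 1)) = h^2 - 10*h + 16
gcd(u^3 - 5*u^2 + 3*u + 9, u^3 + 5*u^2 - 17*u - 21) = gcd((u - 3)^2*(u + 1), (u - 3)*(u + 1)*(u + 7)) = u^2 - 2*u - 3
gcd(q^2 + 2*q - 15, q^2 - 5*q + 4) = 1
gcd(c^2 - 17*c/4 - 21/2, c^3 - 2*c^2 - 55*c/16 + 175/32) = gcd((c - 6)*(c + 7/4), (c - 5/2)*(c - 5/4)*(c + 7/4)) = c + 7/4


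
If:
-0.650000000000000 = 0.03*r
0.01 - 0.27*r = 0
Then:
No Solution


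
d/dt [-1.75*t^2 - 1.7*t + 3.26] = -3.5*t - 1.7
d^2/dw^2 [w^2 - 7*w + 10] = 2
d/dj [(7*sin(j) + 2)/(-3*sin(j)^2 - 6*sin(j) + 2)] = (21*sin(j)^2 + 12*sin(j) + 26)*cos(j)/(3*sin(j)^2 + 6*sin(j) - 2)^2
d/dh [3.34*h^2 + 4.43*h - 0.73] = 6.68*h + 4.43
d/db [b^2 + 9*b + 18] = 2*b + 9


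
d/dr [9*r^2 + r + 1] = 18*r + 1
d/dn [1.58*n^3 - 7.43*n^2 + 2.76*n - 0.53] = 4.74*n^2 - 14.86*n + 2.76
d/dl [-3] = 0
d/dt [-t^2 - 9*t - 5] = -2*t - 9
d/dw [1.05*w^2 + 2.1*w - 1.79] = 2.1*w + 2.1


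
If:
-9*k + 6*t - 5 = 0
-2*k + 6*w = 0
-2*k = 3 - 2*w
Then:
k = -9/4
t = -61/24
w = -3/4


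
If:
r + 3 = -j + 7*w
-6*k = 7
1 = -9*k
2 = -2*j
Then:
No Solution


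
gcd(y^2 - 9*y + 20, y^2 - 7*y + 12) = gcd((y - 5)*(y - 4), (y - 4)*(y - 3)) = y - 4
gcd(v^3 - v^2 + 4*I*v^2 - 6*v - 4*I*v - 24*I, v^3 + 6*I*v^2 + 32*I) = v + 4*I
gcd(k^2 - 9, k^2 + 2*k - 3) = k + 3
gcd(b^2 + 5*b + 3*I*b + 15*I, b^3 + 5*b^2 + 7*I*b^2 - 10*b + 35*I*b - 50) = b + 5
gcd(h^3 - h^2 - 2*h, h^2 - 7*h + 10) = h - 2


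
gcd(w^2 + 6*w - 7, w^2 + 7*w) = w + 7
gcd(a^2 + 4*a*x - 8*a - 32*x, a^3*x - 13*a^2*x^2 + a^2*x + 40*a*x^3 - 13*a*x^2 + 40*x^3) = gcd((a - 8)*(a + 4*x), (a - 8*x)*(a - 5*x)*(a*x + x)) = 1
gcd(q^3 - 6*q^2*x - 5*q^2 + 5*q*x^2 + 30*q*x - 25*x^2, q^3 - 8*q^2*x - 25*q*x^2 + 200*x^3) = -q + 5*x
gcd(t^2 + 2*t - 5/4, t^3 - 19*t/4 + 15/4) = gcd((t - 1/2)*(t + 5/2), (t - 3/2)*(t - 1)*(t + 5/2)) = t + 5/2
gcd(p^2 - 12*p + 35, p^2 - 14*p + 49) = p - 7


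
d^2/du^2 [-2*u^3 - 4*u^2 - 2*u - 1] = -12*u - 8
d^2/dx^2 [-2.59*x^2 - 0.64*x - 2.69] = -5.18000000000000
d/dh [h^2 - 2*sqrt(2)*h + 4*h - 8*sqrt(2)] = 2*h - 2*sqrt(2) + 4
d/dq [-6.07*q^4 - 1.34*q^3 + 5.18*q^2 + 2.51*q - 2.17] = -24.28*q^3 - 4.02*q^2 + 10.36*q + 2.51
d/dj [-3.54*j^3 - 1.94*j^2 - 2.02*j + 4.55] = -10.62*j^2 - 3.88*j - 2.02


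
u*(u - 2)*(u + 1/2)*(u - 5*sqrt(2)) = u^4 - 5*sqrt(2)*u^3 - 3*u^3/2 - u^2 + 15*sqrt(2)*u^2/2 + 5*sqrt(2)*u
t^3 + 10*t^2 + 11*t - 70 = (t - 2)*(t + 5)*(t + 7)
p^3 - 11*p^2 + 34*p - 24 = (p - 6)*(p - 4)*(p - 1)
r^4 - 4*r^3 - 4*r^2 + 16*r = r*(r - 4)*(r - 2)*(r + 2)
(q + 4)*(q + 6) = q^2 + 10*q + 24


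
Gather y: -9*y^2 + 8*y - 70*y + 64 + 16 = -9*y^2 - 62*y + 80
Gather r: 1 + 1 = 2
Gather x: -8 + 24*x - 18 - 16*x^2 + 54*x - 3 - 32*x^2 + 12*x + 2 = -48*x^2 + 90*x - 27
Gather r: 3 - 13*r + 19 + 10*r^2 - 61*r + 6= 10*r^2 - 74*r + 28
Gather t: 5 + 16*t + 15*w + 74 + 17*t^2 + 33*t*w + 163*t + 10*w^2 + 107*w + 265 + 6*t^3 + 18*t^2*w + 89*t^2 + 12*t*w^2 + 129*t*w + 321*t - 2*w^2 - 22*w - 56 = 6*t^3 + t^2*(18*w + 106) + t*(12*w^2 + 162*w + 500) + 8*w^2 + 100*w + 288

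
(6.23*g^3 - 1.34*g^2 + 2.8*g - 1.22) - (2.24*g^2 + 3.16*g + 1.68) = 6.23*g^3 - 3.58*g^2 - 0.36*g - 2.9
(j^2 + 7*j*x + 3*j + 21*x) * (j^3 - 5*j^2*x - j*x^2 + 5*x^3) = j^5 + 2*j^4*x + 3*j^4 - 36*j^3*x^2 + 6*j^3*x - 2*j^2*x^3 - 108*j^2*x^2 + 35*j*x^4 - 6*j*x^3 + 105*x^4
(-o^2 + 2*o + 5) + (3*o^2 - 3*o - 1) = 2*o^2 - o + 4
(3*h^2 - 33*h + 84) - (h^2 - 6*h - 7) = 2*h^2 - 27*h + 91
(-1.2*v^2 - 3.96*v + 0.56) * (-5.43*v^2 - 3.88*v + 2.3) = 6.516*v^4 + 26.1588*v^3 + 9.564*v^2 - 11.2808*v + 1.288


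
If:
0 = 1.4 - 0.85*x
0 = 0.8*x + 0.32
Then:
No Solution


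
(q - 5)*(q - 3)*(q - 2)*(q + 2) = q^4 - 8*q^3 + 11*q^2 + 32*q - 60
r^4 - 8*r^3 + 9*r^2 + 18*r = r*(r - 6)*(r - 3)*(r + 1)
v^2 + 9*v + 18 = (v + 3)*(v + 6)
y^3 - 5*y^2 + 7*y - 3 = (y - 3)*(y - 1)^2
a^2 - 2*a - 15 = (a - 5)*(a + 3)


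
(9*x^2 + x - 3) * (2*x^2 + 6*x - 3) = 18*x^4 + 56*x^3 - 27*x^2 - 21*x + 9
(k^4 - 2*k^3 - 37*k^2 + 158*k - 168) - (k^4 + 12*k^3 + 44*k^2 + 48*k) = -14*k^3 - 81*k^2 + 110*k - 168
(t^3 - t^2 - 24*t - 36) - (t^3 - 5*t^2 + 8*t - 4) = 4*t^2 - 32*t - 32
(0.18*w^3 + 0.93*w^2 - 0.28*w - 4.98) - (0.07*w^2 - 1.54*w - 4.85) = 0.18*w^3 + 0.86*w^2 + 1.26*w - 0.130000000000001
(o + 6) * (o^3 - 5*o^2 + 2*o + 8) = o^4 + o^3 - 28*o^2 + 20*o + 48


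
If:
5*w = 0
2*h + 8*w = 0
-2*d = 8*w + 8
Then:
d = -4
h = 0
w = 0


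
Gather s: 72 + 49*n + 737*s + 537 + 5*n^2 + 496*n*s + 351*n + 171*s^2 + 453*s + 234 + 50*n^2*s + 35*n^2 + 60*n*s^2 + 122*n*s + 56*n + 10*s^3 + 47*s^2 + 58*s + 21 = 40*n^2 + 456*n + 10*s^3 + s^2*(60*n + 218) + s*(50*n^2 + 618*n + 1248) + 864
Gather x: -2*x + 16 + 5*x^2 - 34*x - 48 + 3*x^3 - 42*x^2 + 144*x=3*x^3 - 37*x^2 + 108*x - 32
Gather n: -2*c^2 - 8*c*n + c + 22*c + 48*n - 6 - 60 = -2*c^2 + 23*c + n*(48 - 8*c) - 66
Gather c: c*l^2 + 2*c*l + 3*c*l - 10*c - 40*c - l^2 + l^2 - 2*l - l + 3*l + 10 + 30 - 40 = c*(l^2 + 5*l - 50)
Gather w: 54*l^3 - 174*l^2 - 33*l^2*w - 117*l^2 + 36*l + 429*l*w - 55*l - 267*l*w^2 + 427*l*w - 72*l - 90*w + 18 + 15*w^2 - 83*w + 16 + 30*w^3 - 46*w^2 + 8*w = 54*l^3 - 291*l^2 - 91*l + 30*w^3 + w^2*(-267*l - 31) + w*(-33*l^2 + 856*l - 165) + 34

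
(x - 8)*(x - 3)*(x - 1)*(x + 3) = x^4 - 9*x^3 - x^2 + 81*x - 72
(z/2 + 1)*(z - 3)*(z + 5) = z^3/2 + 2*z^2 - 11*z/2 - 15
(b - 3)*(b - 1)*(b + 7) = b^3 + 3*b^2 - 25*b + 21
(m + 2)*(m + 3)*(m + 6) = m^3 + 11*m^2 + 36*m + 36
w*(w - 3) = w^2 - 3*w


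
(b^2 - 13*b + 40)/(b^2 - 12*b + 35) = (b - 8)/(b - 7)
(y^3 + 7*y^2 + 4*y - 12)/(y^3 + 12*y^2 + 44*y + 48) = (y - 1)/(y + 4)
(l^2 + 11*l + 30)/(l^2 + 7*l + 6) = (l + 5)/(l + 1)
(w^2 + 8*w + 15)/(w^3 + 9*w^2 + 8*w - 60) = (w + 3)/(w^2 + 4*w - 12)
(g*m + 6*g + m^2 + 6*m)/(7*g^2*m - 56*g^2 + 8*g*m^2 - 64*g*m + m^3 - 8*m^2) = (m + 6)/(7*g*m - 56*g + m^2 - 8*m)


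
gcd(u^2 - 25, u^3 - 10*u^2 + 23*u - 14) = 1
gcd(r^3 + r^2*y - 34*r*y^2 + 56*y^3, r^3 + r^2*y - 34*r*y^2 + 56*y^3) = r^3 + r^2*y - 34*r*y^2 + 56*y^3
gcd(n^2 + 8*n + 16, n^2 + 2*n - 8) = n + 4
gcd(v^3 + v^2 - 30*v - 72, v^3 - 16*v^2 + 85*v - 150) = v - 6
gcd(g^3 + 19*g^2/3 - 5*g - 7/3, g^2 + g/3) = g + 1/3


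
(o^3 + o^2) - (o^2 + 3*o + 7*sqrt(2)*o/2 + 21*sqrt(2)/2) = o^3 - 7*sqrt(2)*o/2 - 3*o - 21*sqrt(2)/2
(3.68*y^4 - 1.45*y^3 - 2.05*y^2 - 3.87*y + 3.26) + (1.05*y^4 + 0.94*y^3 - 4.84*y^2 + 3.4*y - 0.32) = 4.73*y^4 - 0.51*y^3 - 6.89*y^2 - 0.47*y + 2.94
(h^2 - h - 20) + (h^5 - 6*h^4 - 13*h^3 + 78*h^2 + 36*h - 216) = h^5 - 6*h^4 - 13*h^3 + 79*h^2 + 35*h - 236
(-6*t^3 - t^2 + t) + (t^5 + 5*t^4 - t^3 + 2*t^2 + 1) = t^5 + 5*t^4 - 7*t^3 + t^2 + t + 1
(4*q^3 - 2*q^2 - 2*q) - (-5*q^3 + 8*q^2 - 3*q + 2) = 9*q^3 - 10*q^2 + q - 2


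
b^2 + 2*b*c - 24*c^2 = (b - 4*c)*(b + 6*c)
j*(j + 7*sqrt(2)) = j^2 + 7*sqrt(2)*j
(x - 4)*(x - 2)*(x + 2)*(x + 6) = x^4 + 2*x^3 - 28*x^2 - 8*x + 96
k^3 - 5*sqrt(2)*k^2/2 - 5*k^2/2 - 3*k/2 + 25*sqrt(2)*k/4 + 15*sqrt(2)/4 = (k - 3)*(k + 1/2)*(k - 5*sqrt(2)/2)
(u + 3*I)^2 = u^2 + 6*I*u - 9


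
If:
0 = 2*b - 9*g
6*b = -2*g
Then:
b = 0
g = 0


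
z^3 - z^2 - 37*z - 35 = (z - 7)*(z + 1)*(z + 5)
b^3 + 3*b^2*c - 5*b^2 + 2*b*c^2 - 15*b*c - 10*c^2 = (b - 5)*(b + c)*(b + 2*c)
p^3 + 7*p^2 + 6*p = p*(p + 1)*(p + 6)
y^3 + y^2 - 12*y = y*(y - 3)*(y + 4)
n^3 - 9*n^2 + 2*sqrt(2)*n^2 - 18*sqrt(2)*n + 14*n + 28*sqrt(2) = (n - 7)*(n - 2)*(n + 2*sqrt(2))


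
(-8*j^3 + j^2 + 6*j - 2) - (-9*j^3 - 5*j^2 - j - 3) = j^3 + 6*j^2 + 7*j + 1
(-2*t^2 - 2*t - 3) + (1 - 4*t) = -2*t^2 - 6*t - 2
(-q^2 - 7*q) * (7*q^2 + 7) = -7*q^4 - 49*q^3 - 7*q^2 - 49*q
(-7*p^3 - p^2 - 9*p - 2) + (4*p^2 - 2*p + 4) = -7*p^3 + 3*p^2 - 11*p + 2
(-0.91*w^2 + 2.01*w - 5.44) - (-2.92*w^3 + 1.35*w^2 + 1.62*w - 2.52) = 2.92*w^3 - 2.26*w^2 + 0.39*w - 2.92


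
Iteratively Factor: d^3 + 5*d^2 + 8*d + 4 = (d + 1)*(d^2 + 4*d + 4) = (d + 1)*(d + 2)*(d + 2)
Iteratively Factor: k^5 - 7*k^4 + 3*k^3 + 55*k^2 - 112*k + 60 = (k + 3)*(k^4 - 10*k^3 + 33*k^2 - 44*k + 20) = (k - 2)*(k + 3)*(k^3 - 8*k^2 + 17*k - 10) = (k - 2)^2*(k + 3)*(k^2 - 6*k + 5) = (k - 5)*(k - 2)^2*(k + 3)*(k - 1)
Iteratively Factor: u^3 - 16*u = (u + 4)*(u^2 - 4*u) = u*(u + 4)*(u - 4)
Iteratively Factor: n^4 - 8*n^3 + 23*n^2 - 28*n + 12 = (n - 2)*(n^3 - 6*n^2 + 11*n - 6) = (n - 2)^2*(n^2 - 4*n + 3) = (n - 2)^2*(n - 1)*(n - 3)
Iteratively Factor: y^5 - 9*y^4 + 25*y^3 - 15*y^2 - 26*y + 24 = (y - 4)*(y^4 - 5*y^3 + 5*y^2 + 5*y - 6) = (y - 4)*(y - 1)*(y^3 - 4*y^2 + y + 6) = (y - 4)*(y - 1)*(y + 1)*(y^2 - 5*y + 6) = (y - 4)*(y - 2)*(y - 1)*(y + 1)*(y - 3)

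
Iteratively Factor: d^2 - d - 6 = (d - 3)*(d + 2)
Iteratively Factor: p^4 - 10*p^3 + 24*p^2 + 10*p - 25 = (p - 5)*(p^3 - 5*p^2 - p + 5) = (p - 5)*(p + 1)*(p^2 - 6*p + 5) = (p - 5)*(p - 1)*(p + 1)*(p - 5)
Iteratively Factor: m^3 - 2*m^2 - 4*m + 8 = (m + 2)*(m^2 - 4*m + 4) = (m - 2)*(m + 2)*(m - 2)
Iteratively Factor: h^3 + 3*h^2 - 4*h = (h)*(h^2 + 3*h - 4) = h*(h + 4)*(h - 1)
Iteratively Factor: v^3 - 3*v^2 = (v)*(v^2 - 3*v) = v^2*(v - 3)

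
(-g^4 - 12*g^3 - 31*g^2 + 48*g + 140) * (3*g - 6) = -3*g^5 - 30*g^4 - 21*g^3 + 330*g^2 + 132*g - 840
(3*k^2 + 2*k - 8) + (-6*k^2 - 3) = -3*k^2 + 2*k - 11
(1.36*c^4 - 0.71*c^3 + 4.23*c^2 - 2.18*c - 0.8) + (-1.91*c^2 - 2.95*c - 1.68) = 1.36*c^4 - 0.71*c^3 + 2.32*c^2 - 5.13*c - 2.48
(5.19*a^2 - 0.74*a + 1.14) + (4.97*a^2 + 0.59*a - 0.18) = 10.16*a^2 - 0.15*a + 0.96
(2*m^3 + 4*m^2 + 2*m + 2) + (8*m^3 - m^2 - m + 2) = 10*m^3 + 3*m^2 + m + 4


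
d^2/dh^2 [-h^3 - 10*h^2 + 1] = -6*h - 20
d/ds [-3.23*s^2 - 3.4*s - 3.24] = -6.46*s - 3.4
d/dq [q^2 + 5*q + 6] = 2*q + 5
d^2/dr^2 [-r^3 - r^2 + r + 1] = -6*r - 2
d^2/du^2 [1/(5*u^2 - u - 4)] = 2*(25*u^2 - 5*u - (10*u - 1)^2 - 20)/(-5*u^2 + u + 4)^3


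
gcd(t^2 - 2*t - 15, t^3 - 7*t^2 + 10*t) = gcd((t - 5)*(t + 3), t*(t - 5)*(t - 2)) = t - 5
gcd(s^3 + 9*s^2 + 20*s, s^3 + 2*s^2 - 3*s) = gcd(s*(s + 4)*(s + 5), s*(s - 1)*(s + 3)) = s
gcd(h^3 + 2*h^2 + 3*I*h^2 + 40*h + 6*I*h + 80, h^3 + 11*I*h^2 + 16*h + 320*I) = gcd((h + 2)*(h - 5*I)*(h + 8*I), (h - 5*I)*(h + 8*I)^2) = h^2 + 3*I*h + 40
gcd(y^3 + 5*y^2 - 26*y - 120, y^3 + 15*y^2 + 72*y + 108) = y + 6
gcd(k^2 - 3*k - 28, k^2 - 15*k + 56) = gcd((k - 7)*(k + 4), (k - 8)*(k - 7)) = k - 7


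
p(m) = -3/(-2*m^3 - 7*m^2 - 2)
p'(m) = -3*(6*m^2 + 14*m)/(-2*m^3 - 7*m^2 - 2)^2 = 6*m*(-3*m - 7)/(2*m^3 + 7*m^2 + 2)^2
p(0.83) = 0.38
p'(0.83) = -0.74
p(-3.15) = 0.34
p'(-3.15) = -0.58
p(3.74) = 0.01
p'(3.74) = -0.01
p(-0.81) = 0.54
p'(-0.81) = 0.73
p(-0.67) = 0.66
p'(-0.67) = 0.97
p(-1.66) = 0.25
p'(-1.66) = 0.14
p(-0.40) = 1.00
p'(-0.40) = 1.55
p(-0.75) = 0.59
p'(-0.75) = 0.82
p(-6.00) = -0.02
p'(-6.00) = -0.01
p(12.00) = 0.00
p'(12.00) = 0.00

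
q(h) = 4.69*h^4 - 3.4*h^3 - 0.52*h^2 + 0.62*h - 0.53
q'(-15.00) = -65593.78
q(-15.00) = 248779.42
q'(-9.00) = -14492.26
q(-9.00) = 33201.46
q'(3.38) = 604.98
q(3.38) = 476.46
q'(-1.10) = -35.55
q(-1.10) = 9.55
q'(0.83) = 3.46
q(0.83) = -0.09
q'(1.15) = 14.47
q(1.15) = 2.53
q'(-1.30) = -56.48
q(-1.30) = 18.65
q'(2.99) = 407.79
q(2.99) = 280.64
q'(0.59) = 0.31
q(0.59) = -0.48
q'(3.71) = 814.34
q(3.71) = 709.52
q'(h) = 18.76*h^3 - 10.2*h^2 - 1.04*h + 0.62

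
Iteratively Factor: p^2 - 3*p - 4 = (p - 4)*(p + 1)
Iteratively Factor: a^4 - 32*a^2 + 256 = (a + 4)*(a^3 - 4*a^2 - 16*a + 64) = (a - 4)*(a + 4)*(a^2 - 16) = (a - 4)*(a + 4)^2*(a - 4)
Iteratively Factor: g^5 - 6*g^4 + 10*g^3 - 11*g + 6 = (g - 2)*(g^4 - 4*g^3 + 2*g^2 + 4*g - 3) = (g - 2)*(g + 1)*(g^3 - 5*g^2 + 7*g - 3) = (g - 3)*(g - 2)*(g + 1)*(g^2 - 2*g + 1) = (g - 3)*(g - 2)*(g - 1)*(g + 1)*(g - 1)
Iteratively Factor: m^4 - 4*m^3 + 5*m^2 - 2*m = (m - 1)*(m^3 - 3*m^2 + 2*m) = (m - 1)^2*(m^2 - 2*m) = m*(m - 1)^2*(m - 2)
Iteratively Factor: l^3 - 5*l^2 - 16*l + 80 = (l - 4)*(l^2 - l - 20) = (l - 4)*(l + 4)*(l - 5)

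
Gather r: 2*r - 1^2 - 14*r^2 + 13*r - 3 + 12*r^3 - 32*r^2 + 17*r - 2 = 12*r^3 - 46*r^2 + 32*r - 6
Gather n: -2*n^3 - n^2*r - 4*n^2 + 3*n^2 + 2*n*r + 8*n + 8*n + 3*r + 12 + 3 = -2*n^3 + n^2*(-r - 1) + n*(2*r + 16) + 3*r + 15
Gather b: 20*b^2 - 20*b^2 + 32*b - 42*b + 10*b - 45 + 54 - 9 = 0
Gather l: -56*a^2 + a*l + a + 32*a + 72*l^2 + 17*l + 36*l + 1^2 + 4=-56*a^2 + 33*a + 72*l^2 + l*(a + 53) + 5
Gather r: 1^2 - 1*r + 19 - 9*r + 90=110 - 10*r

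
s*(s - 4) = s^2 - 4*s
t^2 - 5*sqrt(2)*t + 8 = (t - 4*sqrt(2))*(t - sqrt(2))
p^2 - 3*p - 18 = (p - 6)*(p + 3)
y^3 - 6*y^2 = y^2*(y - 6)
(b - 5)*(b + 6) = b^2 + b - 30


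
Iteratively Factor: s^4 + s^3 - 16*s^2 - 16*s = (s + 4)*(s^3 - 3*s^2 - 4*s) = (s + 1)*(s + 4)*(s^2 - 4*s) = (s - 4)*(s + 1)*(s + 4)*(s)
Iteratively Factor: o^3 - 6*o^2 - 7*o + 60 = (o - 5)*(o^2 - o - 12) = (o - 5)*(o - 4)*(o + 3)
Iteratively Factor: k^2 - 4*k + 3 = (k - 1)*(k - 3)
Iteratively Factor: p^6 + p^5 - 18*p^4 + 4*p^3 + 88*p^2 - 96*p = (p - 2)*(p^5 + 3*p^4 - 12*p^3 - 20*p^2 + 48*p) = (p - 2)*(p + 4)*(p^4 - p^3 - 8*p^2 + 12*p) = (p - 2)^2*(p + 4)*(p^3 + p^2 - 6*p) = (p - 2)^3*(p + 4)*(p^2 + 3*p) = p*(p - 2)^3*(p + 4)*(p + 3)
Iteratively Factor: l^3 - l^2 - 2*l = (l - 2)*(l^2 + l) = (l - 2)*(l + 1)*(l)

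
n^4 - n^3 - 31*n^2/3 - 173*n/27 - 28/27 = (n - 4)*(n + 1/3)^2*(n + 7/3)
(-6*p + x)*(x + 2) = -6*p*x - 12*p + x^2 + 2*x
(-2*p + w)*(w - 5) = -2*p*w + 10*p + w^2 - 5*w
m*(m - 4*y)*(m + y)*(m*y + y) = m^4*y - 3*m^3*y^2 + m^3*y - 4*m^2*y^3 - 3*m^2*y^2 - 4*m*y^3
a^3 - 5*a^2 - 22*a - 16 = (a - 8)*(a + 1)*(a + 2)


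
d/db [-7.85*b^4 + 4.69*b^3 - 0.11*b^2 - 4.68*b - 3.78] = -31.4*b^3 + 14.07*b^2 - 0.22*b - 4.68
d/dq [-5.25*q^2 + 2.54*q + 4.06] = 2.54 - 10.5*q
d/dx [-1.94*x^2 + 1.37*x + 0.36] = 1.37 - 3.88*x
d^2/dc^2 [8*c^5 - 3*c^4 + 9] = c^2*(160*c - 36)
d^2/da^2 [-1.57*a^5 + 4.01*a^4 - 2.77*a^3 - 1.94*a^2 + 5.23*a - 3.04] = -31.4*a^3 + 48.12*a^2 - 16.62*a - 3.88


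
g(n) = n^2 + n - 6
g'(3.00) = 7.00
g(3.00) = 6.00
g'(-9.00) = -17.00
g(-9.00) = 66.00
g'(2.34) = 5.68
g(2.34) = 1.82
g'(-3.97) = -6.94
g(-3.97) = 5.79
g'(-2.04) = -3.08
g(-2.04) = -3.88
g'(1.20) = 3.40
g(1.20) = -3.36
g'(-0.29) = 0.42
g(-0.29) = -6.21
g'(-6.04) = -11.08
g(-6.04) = 24.44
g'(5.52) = 12.04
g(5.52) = 29.99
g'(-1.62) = -2.24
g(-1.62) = -5.00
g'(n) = 2*n + 1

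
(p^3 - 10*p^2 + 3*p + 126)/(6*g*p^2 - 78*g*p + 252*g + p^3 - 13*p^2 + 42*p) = (p + 3)/(6*g + p)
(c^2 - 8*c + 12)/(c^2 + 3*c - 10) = (c - 6)/(c + 5)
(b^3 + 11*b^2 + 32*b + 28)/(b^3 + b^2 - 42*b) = (b^2 + 4*b + 4)/(b*(b - 6))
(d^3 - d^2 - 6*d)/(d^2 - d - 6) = d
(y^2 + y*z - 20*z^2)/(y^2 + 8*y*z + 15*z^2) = (y - 4*z)/(y + 3*z)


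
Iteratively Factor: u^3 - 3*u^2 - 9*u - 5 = (u + 1)*(u^2 - 4*u - 5) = (u + 1)^2*(u - 5)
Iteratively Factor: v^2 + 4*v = (v + 4)*(v)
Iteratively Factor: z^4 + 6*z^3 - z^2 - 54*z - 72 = (z + 4)*(z^3 + 2*z^2 - 9*z - 18) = (z - 3)*(z + 4)*(z^2 + 5*z + 6) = (z - 3)*(z + 3)*(z + 4)*(z + 2)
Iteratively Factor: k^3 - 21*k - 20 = (k + 1)*(k^2 - k - 20) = (k - 5)*(k + 1)*(k + 4)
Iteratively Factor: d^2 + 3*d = (d)*(d + 3)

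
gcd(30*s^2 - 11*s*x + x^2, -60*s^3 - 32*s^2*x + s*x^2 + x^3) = -6*s + x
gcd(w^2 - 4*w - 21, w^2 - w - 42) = w - 7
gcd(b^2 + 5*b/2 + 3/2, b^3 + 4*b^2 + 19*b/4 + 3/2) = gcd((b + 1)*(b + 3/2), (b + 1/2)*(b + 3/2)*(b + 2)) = b + 3/2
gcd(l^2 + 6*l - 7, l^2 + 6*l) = 1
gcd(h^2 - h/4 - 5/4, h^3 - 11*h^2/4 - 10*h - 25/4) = h + 1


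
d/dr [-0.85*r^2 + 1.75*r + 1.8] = 1.75 - 1.7*r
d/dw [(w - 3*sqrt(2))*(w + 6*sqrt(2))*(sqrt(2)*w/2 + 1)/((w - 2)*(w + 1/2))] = 2*(sqrt(2)*w^4 - 3*sqrt(2)*w^3 - 12*w^2 + 27*sqrt(2)*w^2 + 128*w - 108 + 30*sqrt(2))/(4*w^4 - 12*w^3 + w^2 + 12*w + 4)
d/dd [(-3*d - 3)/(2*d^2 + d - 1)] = 6/(4*d^2 - 4*d + 1)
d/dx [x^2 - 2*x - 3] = 2*x - 2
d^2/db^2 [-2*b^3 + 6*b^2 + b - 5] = 12 - 12*b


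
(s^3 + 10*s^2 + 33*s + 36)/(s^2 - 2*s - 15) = (s^2 + 7*s + 12)/(s - 5)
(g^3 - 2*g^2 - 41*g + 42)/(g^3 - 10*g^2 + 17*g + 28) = (g^2 + 5*g - 6)/(g^2 - 3*g - 4)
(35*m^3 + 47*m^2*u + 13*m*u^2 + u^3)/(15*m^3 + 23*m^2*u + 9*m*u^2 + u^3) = (7*m + u)/(3*m + u)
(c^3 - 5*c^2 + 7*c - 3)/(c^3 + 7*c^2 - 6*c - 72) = (c^2 - 2*c + 1)/(c^2 + 10*c + 24)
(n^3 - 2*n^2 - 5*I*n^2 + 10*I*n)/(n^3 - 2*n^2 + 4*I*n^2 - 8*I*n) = (n - 5*I)/(n + 4*I)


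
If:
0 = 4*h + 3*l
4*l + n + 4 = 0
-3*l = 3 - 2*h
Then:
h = 1/2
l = -2/3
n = -4/3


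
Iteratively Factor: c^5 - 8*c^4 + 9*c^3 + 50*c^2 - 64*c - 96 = (c - 4)*(c^4 - 4*c^3 - 7*c^2 + 22*c + 24) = (c - 4)*(c - 3)*(c^3 - c^2 - 10*c - 8) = (c - 4)^2*(c - 3)*(c^2 + 3*c + 2) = (c - 4)^2*(c - 3)*(c + 2)*(c + 1)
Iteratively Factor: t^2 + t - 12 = (t + 4)*(t - 3)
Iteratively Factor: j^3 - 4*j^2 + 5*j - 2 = (j - 1)*(j^2 - 3*j + 2) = (j - 2)*(j - 1)*(j - 1)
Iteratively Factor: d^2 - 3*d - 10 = (d + 2)*(d - 5)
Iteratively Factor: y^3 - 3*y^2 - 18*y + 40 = (y + 4)*(y^2 - 7*y + 10) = (y - 2)*(y + 4)*(y - 5)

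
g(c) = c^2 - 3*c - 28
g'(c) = 2*c - 3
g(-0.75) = -25.19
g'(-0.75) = -4.50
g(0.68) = -29.58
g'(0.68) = -1.64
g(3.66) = -25.58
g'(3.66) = 4.32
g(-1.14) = -23.28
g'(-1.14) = -5.28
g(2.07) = -29.93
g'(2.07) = 1.14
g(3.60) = -25.84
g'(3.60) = 4.20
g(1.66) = -30.22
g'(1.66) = 0.32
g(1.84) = -30.13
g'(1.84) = 0.68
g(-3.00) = -10.00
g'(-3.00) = -9.00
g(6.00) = -10.00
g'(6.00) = 9.00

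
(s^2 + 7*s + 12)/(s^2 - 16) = (s + 3)/(s - 4)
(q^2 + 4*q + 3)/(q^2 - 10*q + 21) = (q^2 + 4*q + 3)/(q^2 - 10*q + 21)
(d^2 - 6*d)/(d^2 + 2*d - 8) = d*(d - 6)/(d^2 + 2*d - 8)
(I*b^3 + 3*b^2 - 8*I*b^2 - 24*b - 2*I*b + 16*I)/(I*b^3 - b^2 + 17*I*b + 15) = (b^2 - 2*b*(4 + I) + 16*I)/(b^2 + 2*I*b + 15)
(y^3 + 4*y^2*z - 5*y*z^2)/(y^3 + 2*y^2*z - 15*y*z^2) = (y - z)/(y - 3*z)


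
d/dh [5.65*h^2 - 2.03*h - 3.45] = 11.3*h - 2.03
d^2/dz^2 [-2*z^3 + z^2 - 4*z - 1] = 2 - 12*z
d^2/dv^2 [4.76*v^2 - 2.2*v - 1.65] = 9.52000000000000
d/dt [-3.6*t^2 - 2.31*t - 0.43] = -7.2*t - 2.31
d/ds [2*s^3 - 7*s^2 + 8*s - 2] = 6*s^2 - 14*s + 8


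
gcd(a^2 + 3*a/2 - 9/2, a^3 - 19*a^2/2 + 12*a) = a - 3/2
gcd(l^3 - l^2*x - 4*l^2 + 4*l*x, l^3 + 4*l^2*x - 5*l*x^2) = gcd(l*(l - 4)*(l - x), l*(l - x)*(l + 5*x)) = -l^2 + l*x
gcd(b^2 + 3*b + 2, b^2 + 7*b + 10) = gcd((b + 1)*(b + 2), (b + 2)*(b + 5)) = b + 2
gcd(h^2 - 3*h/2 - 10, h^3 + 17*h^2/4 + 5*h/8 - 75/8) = h + 5/2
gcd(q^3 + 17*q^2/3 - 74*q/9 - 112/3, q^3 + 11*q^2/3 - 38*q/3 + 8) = q + 6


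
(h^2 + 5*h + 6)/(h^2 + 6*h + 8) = (h + 3)/(h + 4)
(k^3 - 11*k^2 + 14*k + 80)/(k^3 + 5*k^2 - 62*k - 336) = (k^2 - 3*k - 10)/(k^2 + 13*k + 42)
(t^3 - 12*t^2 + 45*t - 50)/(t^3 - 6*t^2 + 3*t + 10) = (t - 5)/(t + 1)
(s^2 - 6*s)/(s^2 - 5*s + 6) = s*(s - 6)/(s^2 - 5*s + 6)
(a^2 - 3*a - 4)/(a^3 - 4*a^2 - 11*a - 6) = (a - 4)/(a^2 - 5*a - 6)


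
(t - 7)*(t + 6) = t^2 - t - 42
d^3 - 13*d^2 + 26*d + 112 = (d - 8)*(d - 7)*(d + 2)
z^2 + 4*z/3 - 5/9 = (z - 1/3)*(z + 5/3)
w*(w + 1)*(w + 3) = w^3 + 4*w^2 + 3*w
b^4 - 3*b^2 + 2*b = b*(b - 1)^2*(b + 2)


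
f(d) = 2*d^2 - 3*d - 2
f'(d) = 4*d - 3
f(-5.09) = 65.09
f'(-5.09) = -23.36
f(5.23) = 37.02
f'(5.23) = 17.92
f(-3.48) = 32.66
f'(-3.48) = -16.92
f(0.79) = -3.12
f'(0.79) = 0.16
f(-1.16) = 4.17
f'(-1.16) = -7.64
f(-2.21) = 14.40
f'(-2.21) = -11.84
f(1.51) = -1.97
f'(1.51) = 3.04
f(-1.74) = 9.28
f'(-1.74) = -9.96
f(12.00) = 250.00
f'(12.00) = 45.00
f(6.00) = 52.00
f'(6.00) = 21.00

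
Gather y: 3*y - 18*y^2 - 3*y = -18*y^2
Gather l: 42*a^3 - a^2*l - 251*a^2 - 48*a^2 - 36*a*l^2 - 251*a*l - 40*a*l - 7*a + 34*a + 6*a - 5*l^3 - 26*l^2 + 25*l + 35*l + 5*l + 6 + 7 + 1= 42*a^3 - 299*a^2 + 33*a - 5*l^3 + l^2*(-36*a - 26) + l*(-a^2 - 291*a + 65) + 14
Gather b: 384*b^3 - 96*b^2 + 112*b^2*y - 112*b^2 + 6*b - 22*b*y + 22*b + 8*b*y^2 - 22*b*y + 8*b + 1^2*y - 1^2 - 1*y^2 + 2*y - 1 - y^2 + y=384*b^3 + b^2*(112*y - 208) + b*(8*y^2 - 44*y + 36) - 2*y^2 + 4*y - 2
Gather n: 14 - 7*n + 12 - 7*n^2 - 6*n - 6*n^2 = -13*n^2 - 13*n + 26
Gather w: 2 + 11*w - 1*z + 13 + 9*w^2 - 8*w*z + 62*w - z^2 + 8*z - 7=9*w^2 + w*(73 - 8*z) - z^2 + 7*z + 8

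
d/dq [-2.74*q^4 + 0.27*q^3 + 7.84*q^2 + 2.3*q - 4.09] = -10.96*q^3 + 0.81*q^2 + 15.68*q + 2.3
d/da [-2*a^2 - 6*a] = -4*a - 6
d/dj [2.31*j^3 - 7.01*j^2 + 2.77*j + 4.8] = 6.93*j^2 - 14.02*j + 2.77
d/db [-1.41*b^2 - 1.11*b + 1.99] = -2.82*b - 1.11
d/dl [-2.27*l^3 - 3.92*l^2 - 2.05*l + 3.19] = -6.81*l^2 - 7.84*l - 2.05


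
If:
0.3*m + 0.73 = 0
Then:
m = -2.43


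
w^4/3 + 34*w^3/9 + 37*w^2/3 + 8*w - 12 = (w/3 + 1)*(w - 2/3)*(w + 3)*(w + 6)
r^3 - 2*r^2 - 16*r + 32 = (r - 4)*(r - 2)*(r + 4)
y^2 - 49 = (y - 7)*(y + 7)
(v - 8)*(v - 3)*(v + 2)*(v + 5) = v^4 - 4*v^3 - 43*v^2 + 58*v + 240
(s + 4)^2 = s^2 + 8*s + 16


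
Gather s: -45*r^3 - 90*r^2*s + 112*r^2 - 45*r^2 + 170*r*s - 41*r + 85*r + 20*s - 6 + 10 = -45*r^3 + 67*r^2 + 44*r + s*(-90*r^2 + 170*r + 20) + 4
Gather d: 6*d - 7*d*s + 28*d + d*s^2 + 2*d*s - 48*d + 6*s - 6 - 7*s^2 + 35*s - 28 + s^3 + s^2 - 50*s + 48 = d*(s^2 - 5*s - 14) + s^3 - 6*s^2 - 9*s + 14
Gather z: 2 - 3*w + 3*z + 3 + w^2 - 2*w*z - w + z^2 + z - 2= w^2 - 4*w + z^2 + z*(4 - 2*w) + 3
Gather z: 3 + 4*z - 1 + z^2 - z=z^2 + 3*z + 2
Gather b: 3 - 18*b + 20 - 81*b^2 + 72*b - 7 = -81*b^2 + 54*b + 16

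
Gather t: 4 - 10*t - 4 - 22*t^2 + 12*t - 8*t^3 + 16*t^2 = -8*t^3 - 6*t^2 + 2*t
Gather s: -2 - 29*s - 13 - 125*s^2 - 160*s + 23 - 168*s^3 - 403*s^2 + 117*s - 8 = -168*s^3 - 528*s^2 - 72*s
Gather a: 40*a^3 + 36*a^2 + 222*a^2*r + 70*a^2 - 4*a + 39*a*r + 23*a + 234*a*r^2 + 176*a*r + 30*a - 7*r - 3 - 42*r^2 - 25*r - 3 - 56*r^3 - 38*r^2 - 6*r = 40*a^3 + a^2*(222*r + 106) + a*(234*r^2 + 215*r + 49) - 56*r^3 - 80*r^2 - 38*r - 6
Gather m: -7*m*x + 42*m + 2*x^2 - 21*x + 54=m*(42 - 7*x) + 2*x^2 - 21*x + 54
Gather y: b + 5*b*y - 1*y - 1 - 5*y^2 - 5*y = b - 5*y^2 + y*(5*b - 6) - 1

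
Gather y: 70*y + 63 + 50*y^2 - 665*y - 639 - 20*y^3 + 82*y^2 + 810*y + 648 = -20*y^3 + 132*y^2 + 215*y + 72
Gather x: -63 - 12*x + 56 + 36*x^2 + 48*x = 36*x^2 + 36*x - 7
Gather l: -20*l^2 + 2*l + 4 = -20*l^2 + 2*l + 4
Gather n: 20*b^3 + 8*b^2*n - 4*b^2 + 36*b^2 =20*b^3 + 8*b^2*n + 32*b^2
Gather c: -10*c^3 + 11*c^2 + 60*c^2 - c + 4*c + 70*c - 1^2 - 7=-10*c^3 + 71*c^2 + 73*c - 8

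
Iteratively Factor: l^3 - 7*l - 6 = (l + 1)*(l^2 - l - 6) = (l - 3)*(l + 1)*(l + 2)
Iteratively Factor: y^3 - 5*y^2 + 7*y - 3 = (y - 1)*(y^2 - 4*y + 3) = (y - 1)^2*(y - 3)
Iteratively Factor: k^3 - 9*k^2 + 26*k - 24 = (k - 4)*(k^2 - 5*k + 6) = (k - 4)*(k - 3)*(k - 2)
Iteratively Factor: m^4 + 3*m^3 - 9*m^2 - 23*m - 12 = (m + 1)*(m^3 + 2*m^2 - 11*m - 12) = (m + 1)^2*(m^2 + m - 12) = (m - 3)*(m + 1)^2*(m + 4)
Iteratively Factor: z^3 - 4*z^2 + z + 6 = (z + 1)*(z^2 - 5*z + 6) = (z - 3)*(z + 1)*(z - 2)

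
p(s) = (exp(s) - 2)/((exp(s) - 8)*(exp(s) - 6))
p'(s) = exp(s)/((exp(s) - 8)*(exp(s) - 6)) - (exp(s) - 2)*exp(s)/((exp(s) - 8)*(exp(s) - 6)^2) - (exp(s) - 2)*exp(s)/((exp(s) - 8)^2*(exp(s) - 6)) = (-exp(2*s) + 4*exp(s) + 20)*exp(s)/(exp(4*s) - 28*exp(3*s) + 292*exp(2*s) - 1344*exp(s) + 2304)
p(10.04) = 0.00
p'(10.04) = -0.00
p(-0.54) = -0.04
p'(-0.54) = 0.01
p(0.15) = -0.03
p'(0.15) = 0.02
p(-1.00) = -0.04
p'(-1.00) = 0.00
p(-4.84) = -0.04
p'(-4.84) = 0.00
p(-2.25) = -0.04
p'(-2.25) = 0.00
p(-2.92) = -0.04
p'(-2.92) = 0.00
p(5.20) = 0.01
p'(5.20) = -0.01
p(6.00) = 0.00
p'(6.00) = 0.00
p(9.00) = 0.00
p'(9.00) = 0.00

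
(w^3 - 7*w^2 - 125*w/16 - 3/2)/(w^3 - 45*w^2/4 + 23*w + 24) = (w + 1/4)/(w - 4)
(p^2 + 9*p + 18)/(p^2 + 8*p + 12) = (p + 3)/(p + 2)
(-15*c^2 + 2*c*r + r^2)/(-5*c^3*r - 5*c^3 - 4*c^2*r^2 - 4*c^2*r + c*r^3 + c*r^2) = (15*c^2 - 2*c*r - r^2)/(c*(5*c^2*r + 5*c^2 + 4*c*r^2 + 4*c*r - r^3 - r^2))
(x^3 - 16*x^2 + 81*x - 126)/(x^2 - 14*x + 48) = (x^2 - 10*x + 21)/(x - 8)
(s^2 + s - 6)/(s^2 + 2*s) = (s^2 + s - 6)/(s*(s + 2))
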